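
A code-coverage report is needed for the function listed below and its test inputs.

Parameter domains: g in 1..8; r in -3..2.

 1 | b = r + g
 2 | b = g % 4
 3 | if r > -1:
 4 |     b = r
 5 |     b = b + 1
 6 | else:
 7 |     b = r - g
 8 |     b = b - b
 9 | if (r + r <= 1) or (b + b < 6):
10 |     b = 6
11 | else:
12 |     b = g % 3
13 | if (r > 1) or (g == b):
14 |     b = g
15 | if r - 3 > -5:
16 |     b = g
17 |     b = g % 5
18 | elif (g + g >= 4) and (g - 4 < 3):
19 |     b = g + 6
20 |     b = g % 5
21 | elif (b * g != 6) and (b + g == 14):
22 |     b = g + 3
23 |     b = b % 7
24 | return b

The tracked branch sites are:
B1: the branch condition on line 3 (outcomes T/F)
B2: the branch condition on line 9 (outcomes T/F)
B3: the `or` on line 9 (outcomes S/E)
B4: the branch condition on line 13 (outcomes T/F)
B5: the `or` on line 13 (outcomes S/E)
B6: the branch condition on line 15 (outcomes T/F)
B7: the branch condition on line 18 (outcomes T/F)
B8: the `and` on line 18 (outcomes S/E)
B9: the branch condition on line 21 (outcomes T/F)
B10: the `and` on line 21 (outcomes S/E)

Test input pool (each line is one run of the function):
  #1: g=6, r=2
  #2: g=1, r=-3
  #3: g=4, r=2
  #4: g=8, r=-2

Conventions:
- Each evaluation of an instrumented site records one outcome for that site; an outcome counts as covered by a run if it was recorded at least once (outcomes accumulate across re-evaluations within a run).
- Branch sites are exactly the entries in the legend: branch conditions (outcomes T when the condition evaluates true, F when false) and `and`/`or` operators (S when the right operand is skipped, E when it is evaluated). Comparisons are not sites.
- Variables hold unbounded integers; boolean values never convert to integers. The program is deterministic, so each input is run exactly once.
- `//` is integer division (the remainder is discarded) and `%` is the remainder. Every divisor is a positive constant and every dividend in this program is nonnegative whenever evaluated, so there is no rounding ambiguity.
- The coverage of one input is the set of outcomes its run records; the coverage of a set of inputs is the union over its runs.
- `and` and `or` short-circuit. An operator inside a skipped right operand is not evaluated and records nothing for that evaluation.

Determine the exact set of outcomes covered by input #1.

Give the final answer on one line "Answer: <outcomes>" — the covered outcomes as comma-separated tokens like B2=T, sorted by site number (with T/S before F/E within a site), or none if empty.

Simulating input #1 (g=6, r=2) step by step:
  B1->T, B3->E, B2->F, B5->S, B4->T, B6->T
as a set, this run covers: B1=T, B2=F, B3=E, B4=T, B5=S, B6=T

Answer: B1=T, B2=F, B3=E, B4=T, B5=S, B6=T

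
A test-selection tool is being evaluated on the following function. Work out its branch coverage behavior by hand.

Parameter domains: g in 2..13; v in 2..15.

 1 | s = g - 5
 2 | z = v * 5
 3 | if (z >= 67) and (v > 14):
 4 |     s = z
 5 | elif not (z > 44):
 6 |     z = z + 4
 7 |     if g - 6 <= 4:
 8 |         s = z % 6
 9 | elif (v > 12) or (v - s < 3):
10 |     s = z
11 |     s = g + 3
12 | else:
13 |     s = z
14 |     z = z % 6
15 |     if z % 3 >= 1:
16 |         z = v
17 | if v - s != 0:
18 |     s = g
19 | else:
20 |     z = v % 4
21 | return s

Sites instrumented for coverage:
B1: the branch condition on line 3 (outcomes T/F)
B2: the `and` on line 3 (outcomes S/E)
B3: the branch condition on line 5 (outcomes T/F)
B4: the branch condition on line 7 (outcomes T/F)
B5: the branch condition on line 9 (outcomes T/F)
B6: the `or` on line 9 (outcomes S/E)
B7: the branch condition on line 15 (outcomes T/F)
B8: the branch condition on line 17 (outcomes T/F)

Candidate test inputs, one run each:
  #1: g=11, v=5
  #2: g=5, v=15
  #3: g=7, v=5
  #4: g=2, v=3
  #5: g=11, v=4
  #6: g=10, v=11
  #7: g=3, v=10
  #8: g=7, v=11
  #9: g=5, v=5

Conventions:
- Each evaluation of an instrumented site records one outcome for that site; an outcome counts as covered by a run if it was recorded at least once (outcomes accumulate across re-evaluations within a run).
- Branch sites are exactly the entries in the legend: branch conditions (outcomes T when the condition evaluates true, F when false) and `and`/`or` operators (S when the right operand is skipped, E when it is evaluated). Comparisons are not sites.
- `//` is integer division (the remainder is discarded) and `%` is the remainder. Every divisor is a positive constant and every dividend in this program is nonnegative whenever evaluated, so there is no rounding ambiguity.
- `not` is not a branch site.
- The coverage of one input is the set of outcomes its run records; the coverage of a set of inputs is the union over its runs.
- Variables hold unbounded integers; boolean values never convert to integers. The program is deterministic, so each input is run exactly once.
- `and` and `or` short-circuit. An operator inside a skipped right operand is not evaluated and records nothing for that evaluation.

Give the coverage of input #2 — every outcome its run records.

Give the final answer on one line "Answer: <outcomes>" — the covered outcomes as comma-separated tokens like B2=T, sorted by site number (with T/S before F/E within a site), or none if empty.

Running input #2 (g=5, v=15), event by event:
  B2->E, B1->T, B8->T
as a set, this run covers: B1=T, B2=E, B8=T

Answer: B1=T, B2=E, B8=T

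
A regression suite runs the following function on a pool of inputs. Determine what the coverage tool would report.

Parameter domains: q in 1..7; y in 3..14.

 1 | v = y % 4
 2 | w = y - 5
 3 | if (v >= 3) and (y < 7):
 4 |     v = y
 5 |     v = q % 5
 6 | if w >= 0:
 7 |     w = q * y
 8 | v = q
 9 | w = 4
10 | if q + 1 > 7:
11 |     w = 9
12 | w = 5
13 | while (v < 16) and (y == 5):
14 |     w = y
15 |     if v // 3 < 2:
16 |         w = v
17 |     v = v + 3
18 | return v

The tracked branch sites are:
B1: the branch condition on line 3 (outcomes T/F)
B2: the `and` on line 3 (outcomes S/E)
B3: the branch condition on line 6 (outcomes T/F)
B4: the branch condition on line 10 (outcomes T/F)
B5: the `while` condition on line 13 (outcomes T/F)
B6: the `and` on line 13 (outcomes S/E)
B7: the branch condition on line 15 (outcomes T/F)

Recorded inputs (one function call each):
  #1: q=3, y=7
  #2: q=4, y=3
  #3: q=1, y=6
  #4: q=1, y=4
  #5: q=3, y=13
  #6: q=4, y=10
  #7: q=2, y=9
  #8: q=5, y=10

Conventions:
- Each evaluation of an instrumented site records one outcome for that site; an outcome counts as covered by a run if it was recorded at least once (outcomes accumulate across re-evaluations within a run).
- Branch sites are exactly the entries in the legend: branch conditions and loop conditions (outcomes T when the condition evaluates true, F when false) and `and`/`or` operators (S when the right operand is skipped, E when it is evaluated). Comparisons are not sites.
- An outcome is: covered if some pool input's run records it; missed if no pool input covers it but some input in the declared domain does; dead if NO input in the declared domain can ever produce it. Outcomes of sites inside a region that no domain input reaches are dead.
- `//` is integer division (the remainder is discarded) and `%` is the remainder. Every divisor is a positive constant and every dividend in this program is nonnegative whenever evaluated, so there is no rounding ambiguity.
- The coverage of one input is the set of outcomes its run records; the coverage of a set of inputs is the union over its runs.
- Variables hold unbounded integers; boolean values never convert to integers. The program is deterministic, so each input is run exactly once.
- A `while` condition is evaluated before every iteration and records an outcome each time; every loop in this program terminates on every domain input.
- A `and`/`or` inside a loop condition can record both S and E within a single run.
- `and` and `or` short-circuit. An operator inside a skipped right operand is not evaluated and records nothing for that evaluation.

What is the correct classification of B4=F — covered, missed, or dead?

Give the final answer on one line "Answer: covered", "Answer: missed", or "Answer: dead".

B4=F is recorded by pool input(s) 1, 2, 3, 4, 5, 6, 7, 8 -> covered

Answer: covered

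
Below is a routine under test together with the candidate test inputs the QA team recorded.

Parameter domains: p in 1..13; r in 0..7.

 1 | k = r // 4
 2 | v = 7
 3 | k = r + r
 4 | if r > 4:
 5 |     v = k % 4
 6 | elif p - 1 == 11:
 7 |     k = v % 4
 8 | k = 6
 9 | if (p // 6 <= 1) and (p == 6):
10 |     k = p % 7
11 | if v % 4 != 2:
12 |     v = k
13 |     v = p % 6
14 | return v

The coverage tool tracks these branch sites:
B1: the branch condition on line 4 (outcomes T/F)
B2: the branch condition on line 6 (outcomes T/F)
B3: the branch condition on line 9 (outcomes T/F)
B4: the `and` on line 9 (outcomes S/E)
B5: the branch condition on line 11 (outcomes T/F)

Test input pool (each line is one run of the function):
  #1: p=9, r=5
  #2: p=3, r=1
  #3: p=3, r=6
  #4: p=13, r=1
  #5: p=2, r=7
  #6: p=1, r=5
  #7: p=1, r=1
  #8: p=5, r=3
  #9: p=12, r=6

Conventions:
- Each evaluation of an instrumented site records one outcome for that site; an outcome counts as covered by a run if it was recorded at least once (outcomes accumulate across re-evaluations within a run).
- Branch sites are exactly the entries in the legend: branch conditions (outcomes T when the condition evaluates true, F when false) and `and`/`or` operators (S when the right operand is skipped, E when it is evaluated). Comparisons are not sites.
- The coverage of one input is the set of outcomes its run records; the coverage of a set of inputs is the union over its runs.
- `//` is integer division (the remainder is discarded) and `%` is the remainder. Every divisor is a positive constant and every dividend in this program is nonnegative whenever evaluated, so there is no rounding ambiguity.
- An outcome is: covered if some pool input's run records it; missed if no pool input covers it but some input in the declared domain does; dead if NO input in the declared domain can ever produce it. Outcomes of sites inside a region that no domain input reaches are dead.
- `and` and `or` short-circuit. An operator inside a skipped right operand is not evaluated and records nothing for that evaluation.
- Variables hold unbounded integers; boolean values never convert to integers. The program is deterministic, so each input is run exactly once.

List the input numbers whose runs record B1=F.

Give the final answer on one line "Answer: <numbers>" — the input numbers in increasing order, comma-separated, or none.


input #1 (p=9, r=5): never hits B1=F
input #2 (p=3, r=1): hits B1=F
input #3 (p=3, r=6): never hits B1=F
input #4 (p=13, r=1): hits B1=F
input #5 (p=2, r=7): never hits B1=F
input #6 (p=1, r=5): never hits B1=F
input #7 (p=1, r=1): hits B1=F
input #8 (p=5, r=3): hits B1=F
input #9 (p=12, r=6): never hits B1=F
Answer: 2, 4, 7, 8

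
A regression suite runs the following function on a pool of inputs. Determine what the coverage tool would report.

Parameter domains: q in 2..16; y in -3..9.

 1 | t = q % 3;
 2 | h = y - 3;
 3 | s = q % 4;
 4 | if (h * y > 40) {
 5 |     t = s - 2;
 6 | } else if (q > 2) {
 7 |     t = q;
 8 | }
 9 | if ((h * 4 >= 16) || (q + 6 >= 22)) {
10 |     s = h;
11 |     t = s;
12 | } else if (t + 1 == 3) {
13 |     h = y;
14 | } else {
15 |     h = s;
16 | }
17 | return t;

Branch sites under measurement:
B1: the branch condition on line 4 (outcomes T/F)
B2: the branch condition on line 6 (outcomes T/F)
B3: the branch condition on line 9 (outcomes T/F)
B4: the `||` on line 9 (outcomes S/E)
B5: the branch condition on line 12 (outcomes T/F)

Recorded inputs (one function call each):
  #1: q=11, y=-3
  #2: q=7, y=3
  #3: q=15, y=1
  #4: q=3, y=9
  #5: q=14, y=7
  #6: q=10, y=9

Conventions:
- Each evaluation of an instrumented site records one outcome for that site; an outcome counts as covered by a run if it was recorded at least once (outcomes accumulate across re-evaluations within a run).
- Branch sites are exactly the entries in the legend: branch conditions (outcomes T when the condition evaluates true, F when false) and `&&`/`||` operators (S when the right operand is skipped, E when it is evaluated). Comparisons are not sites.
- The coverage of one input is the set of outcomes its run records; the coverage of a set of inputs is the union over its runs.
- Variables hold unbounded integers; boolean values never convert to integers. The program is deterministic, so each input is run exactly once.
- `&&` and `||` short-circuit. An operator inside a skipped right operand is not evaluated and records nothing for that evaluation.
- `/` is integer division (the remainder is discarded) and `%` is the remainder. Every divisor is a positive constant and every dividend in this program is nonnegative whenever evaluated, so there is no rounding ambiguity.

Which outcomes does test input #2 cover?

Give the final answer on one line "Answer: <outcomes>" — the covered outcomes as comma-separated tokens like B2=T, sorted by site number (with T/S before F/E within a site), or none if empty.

Simulating input #2 (q=7, y=3) step by step:
  B1->F, B2->T, B4->E, B3->F, B5->F
deduplicating events, the covered set is: B1=F, B2=T, B3=F, B4=E, B5=F

Answer: B1=F, B2=T, B3=F, B4=E, B5=F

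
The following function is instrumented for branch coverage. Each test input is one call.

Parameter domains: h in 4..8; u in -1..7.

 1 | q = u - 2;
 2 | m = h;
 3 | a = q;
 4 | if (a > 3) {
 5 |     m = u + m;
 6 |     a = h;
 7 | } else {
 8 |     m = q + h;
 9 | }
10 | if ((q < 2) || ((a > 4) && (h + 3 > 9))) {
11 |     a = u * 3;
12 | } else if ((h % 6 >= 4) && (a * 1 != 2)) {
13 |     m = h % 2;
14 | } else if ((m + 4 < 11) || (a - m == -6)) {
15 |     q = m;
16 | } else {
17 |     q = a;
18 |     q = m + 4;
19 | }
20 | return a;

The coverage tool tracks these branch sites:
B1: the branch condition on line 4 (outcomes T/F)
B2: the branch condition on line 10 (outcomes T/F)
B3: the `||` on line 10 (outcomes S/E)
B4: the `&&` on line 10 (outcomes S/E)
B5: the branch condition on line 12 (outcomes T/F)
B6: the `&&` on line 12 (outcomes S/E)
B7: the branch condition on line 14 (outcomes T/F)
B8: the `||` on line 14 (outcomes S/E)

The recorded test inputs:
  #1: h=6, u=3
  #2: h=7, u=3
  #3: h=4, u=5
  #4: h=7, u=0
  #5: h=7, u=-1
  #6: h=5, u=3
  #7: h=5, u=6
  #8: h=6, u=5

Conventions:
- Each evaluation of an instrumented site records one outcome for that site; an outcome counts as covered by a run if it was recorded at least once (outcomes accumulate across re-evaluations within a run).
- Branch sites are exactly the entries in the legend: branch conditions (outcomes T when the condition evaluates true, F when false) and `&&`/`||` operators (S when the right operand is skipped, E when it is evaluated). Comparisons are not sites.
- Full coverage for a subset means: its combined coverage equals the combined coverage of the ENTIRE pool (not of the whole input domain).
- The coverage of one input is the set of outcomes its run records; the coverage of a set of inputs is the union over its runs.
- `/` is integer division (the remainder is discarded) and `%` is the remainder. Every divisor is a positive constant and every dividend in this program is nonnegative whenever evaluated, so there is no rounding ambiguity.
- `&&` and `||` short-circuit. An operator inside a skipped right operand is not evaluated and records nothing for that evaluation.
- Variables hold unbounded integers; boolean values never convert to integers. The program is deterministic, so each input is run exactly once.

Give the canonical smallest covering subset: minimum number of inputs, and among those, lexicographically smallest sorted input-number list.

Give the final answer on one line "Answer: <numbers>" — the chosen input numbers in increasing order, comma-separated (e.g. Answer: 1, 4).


input #1, h=6, u=3: events B1->F, B3->S, B2->T; outcomes B1=F, B2=T, B3=S
input #2, h=7, u=3: events B1->F, B3->S, B2->T; outcomes B1=F, B2=T, B3=S
input #3, h=4, u=5: events B1->F, B3->E, B4->S, B2->F, B6->E, B5->T; outcomes B1=F, B2=F, B3=E, B4=S, B5=T, B6=E
input #4, h=7, u=0: events B1->F, B3->S, B2->T; outcomes B1=F, B2=T, B3=S
input #5, h=7, u=-1: events B1->F, B3->S, B2->T; outcomes B1=F, B2=T, B3=S
input #6, h=5, u=3: events B1->F, B3->S, B2->T; outcomes B1=F, B2=T, B3=S
input #7, h=5, u=6: events B1->T, B3->E, B4->E, B2->F, B6->E, B5->T; outcomes B1=T, B2=F, B3=E, B4=E, B5=T, B6=E
input #8, h=6, u=5: events B1->F, B3->E, B4->S, B2->F, B6->S, B5->F, B8->E, B7->T; outcomes B1=F, B2=F, B3=E, B4=S, B5=F, B6=S, B7=T, B8=E
union over all inputs: B1=T, B1=F, B2=T, B2=F, B3=S, B3=E, B4=S, B4=E, B5=T, B5=F, B6=S, B6=E, B7=T, B8=E (14 outcomes)
size 1 is not enough: best union over all size-1 subsets is 8/14
size 2 is not enough: best union over all size-2 subsets is 12/14
the canonical winner is {1, 7, 8}: size 3, full 14-outcome coverage, earliest index list among size-3 covers
Answer: 1, 7, 8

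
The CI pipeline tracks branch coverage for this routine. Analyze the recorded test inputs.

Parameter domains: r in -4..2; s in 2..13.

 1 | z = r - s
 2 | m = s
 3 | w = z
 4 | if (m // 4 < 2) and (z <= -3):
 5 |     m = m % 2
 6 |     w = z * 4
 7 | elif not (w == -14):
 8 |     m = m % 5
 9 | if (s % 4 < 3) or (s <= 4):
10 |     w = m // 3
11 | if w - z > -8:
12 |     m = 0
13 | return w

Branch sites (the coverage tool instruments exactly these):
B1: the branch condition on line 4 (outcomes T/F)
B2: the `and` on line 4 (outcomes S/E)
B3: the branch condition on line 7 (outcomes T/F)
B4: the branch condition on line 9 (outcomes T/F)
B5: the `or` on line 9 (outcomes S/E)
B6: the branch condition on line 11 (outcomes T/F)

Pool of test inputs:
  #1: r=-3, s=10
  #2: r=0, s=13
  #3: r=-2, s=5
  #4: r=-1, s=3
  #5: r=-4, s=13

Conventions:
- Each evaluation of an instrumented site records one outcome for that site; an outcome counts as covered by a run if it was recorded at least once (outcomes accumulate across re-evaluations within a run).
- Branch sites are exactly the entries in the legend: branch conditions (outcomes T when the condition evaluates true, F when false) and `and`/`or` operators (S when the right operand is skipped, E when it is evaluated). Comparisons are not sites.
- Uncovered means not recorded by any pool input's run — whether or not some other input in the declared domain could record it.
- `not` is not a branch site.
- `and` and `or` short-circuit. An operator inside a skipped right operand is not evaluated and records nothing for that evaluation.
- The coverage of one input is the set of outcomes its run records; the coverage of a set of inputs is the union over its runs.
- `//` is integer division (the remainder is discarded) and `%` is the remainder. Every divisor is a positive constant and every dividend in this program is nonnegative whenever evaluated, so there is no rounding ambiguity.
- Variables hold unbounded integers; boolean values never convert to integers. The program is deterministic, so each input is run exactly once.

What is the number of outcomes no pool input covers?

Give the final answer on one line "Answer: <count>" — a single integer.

#1 (r=-3, s=10) -> B2->S, B1->F, B3->T, B5->S, B4->T, B6->T; covered: B1=F, B2=S, B3=T, B4=T, B5=S, B6=T
#2 (r=0, s=13) -> B2->S, B1->F, B3->T, B5->S, B4->T, B6->T; covered: B1=F, B2=S, B3=T, B4=T, B5=S, B6=T
#3 (r=-2, s=5) -> B2->E, B1->T, B5->S, B4->T, B6->T; covered: B1=T, B2=E, B4=T, B5=S, B6=T
#4 (r=-1, s=3) -> B2->E, B1->T, B5->E, B4->T, B6->T; covered: B1=T, B2=E, B4=T, B5=E, B6=T
#5 (r=-4, s=13) -> B2->S, B1->F, B3->T, B5->S, B4->T, B6->T; covered: B1=F, B2=S, B3=T, B4=T, B5=S, B6=T
union over the pool: B1=T, B1=F, B2=S, B2=E, B3=T, B4=T, B5=S, B5=E, B6=T
uncovered (3 of 12): B3=F, B4=F, B6=F

Answer: 3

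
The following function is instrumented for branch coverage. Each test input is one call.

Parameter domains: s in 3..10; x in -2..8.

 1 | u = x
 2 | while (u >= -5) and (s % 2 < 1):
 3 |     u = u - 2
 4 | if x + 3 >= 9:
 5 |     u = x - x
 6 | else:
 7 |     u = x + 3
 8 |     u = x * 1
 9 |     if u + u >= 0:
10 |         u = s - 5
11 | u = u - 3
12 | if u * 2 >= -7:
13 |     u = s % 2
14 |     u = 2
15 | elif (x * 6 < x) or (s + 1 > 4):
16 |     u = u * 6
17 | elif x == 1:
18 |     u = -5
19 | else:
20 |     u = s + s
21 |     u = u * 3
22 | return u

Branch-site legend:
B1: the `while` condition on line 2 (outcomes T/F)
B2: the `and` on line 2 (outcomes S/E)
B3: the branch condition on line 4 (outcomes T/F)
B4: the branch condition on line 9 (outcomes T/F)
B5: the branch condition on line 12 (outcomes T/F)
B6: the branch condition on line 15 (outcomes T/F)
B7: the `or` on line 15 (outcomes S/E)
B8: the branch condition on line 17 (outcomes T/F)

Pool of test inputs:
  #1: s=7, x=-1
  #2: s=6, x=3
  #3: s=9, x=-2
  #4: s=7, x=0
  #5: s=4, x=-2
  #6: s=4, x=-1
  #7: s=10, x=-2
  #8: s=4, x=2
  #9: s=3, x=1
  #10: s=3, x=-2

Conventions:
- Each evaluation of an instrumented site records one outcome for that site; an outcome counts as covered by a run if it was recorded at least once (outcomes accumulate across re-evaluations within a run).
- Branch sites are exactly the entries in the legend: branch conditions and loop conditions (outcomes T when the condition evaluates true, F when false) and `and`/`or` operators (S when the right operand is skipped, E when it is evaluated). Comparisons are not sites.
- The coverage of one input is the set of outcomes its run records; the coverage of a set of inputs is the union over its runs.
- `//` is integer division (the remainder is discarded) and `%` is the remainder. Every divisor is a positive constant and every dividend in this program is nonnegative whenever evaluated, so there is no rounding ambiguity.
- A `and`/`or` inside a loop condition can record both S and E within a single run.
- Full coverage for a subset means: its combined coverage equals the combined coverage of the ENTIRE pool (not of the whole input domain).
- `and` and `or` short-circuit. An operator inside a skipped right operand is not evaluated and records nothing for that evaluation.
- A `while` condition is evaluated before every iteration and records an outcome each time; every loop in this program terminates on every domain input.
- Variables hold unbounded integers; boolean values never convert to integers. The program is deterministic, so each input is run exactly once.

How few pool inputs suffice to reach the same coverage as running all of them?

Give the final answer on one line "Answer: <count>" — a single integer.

#1 (s=7, x=-1) -> B2->E, B1->F, B3->F, B4->F, B5->F, B7->S, B6->T; covered: B1=F, B2=E, B3=F, B4=F, B5=F, B6=T, B7=S
#2 (s=6, x=3) -> B2->E, B1->T, B2->E, B1->T, B2->E, B1->T, B2->E, B1->T, B2->E, B1->T, B2->S, B1->F, B3->F, B4->T, ...; covered: B1=T, B1=F, B2=S, B2=E, B3=F, B4=T, B5=T
#3 (s=9, x=-2) -> B2->E, B1->F, B3->F, B4->F, B5->F, B7->S, B6->T; covered: B1=F, B2=E, B3=F, B4=F, B5=F, B6=T, B7=S
#4 (s=7, x=0) -> B2->E, B1->F, B3->F, B4->T, B5->T; covered: B1=F, B2=E, B3=F, B4=T, B5=T
#5 (s=4, x=-2) -> B2->E, B1->T, B2->E, B1->T, B2->S, B1->F, B3->F, B4->F, B5->F, B7->S, B6->T; covered: B1=T, B1=F, B2=S, B2=E, B3=F, B4=F, B5=F, B6=T, B7=S
#6 (s=4, x=-1) -> B2->E, B1->T, B2->E, B1->T, B2->E, B1->T, B2->S, B1->F, B3->F, B4->F, B5->F, B7->S, B6->T; covered: B1=T, B1=F, B2=S, B2=E, B3=F, B4=F, B5=F, B6=T, B7=S
#7 (s=10, x=-2) -> B2->E, B1->T, B2->E, B1->T, B2->S, B1->F, B3->F, B4->F, B5->F, B7->S, B6->T; covered: B1=T, B1=F, B2=S, B2=E, B3=F, B4=F, B5=F, B6=T, B7=S
#8 (s=4, x=2) -> B2->E, B1->T, B2->E, B1->T, B2->E, B1->T, B2->E, B1->T, B2->S, B1->F, B3->F, B4->T, B5->F, B7->E, ...; covered: B1=T, B1=F, B2=S, B2=E, B3=F, B4=T, B5=F, B6=T, B7=E
#9 (s=3, x=1) -> B2->E, B1->F, B3->F, B4->T, B5->F, B7->E, B6->F, B8->T; covered: B1=F, B2=E, B3=F, B4=T, B5=F, B6=F, B7=E, B8=T
#10 (s=3, x=-2) -> B2->E, B1->F, B3->F, B4->F, B5->F, B7->S, B6->T; covered: B1=F, B2=E, B3=F, B4=F, B5=F, B6=T, B7=S
union over all inputs: B1=T, B1=F, B2=S, B2=E, B3=F, B4=T, B4=F, B5=T, B5=F, B6=T, B6=F, B7=S, B7=E, B8=T (14 outcomes)
checked all size-1 subsets: none covers 14 outcomes (max 9/14)
checked all size-2 subsets: none covers 14 outcomes (max 13/14)
inputs {1, 2, 9} (size 3) cover everything; no size-3 subset with a lexicographically smaller index list covers all 14

Answer: 3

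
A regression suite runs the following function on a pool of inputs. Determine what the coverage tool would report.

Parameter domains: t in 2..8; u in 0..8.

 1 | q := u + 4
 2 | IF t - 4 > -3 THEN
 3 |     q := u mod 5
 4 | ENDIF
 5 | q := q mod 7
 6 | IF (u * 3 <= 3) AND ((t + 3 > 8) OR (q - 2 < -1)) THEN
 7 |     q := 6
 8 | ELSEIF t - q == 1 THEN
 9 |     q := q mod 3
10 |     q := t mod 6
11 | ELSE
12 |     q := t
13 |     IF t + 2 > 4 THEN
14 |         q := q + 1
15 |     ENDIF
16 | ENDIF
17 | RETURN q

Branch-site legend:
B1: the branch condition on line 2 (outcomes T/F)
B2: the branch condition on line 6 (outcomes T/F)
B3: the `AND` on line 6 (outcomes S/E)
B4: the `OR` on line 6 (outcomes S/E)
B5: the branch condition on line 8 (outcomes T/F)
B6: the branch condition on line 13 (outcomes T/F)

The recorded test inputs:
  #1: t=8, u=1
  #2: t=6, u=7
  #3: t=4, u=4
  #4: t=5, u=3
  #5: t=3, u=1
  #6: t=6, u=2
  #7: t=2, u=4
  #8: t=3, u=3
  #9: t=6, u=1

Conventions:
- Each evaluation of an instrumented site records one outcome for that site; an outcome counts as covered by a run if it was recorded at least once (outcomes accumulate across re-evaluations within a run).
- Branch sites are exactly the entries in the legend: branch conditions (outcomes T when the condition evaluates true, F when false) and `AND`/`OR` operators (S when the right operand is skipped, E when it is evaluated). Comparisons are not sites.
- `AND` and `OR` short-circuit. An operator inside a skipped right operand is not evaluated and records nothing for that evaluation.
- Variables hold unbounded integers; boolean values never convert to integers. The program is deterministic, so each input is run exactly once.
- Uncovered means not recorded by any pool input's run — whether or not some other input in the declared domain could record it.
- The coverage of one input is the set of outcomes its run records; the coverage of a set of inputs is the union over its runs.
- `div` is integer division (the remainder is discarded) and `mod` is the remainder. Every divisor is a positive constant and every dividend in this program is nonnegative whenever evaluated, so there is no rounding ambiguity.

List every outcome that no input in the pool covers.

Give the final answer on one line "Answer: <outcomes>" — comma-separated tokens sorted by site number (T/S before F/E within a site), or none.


input #1 (t=8, u=1): events B1->T, B3->E, B4->S, B2->T; covers B1=T, B2=T, B3=E, B4=S
input #2 (t=6, u=7): events B1->T, B3->S, B2->F, B5->F, B6->T; covers B1=T, B2=F, B3=S, B5=F, B6=T
input #3 (t=4, u=4): events B1->T, B3->S, B2->F, B5->F, B6->T; covers B1=T, B2=F, B3=S, B5=F, B6=T
input #4 (t=5, u=3): events B1->T, B3->S, B2->F, B5->F, B6->T; covers B1=T, B2=F, B3=S, B5=F, B6=T
input #5 (t=3, u=1): events B1->T, B3->E, B4->E, B2->F, B5->F, B6->T; covers B1=T, B2=F, B3=E, B4=E, B5=F, B6=T
input #6 (t=6, u=2): events B1->T, B3->S, B2->F, B5->F, B6->T; covers B1=T, B2=F, B3=S, B5=F, B6=T
input #7 (t=2, u=4): events B1->T, B3->S, B2->F, B5->F, B6->F; covers B1=T, B2=F, B3=S, B5=F, B6=F
input #8 (t=3, u=3): events B1->T, B3->S, B2->F, B5->F, B6->T; covers B1=T, B2=F, B3=S, B5=F, B6=T
input #9 (t=6, u=1): events B1->T, B3->E, B4->S, B2->T; covers B1=T, B2=T, B3=E, B4=S
union over the pool: B1=T, B2=T, B2=F, B3=S, B3=E, B4=S, B4=E, B5=F, B6=T, B6=F
uncovered (2 of 12): B1=F, B5=T
Answer: B1=F, B5=T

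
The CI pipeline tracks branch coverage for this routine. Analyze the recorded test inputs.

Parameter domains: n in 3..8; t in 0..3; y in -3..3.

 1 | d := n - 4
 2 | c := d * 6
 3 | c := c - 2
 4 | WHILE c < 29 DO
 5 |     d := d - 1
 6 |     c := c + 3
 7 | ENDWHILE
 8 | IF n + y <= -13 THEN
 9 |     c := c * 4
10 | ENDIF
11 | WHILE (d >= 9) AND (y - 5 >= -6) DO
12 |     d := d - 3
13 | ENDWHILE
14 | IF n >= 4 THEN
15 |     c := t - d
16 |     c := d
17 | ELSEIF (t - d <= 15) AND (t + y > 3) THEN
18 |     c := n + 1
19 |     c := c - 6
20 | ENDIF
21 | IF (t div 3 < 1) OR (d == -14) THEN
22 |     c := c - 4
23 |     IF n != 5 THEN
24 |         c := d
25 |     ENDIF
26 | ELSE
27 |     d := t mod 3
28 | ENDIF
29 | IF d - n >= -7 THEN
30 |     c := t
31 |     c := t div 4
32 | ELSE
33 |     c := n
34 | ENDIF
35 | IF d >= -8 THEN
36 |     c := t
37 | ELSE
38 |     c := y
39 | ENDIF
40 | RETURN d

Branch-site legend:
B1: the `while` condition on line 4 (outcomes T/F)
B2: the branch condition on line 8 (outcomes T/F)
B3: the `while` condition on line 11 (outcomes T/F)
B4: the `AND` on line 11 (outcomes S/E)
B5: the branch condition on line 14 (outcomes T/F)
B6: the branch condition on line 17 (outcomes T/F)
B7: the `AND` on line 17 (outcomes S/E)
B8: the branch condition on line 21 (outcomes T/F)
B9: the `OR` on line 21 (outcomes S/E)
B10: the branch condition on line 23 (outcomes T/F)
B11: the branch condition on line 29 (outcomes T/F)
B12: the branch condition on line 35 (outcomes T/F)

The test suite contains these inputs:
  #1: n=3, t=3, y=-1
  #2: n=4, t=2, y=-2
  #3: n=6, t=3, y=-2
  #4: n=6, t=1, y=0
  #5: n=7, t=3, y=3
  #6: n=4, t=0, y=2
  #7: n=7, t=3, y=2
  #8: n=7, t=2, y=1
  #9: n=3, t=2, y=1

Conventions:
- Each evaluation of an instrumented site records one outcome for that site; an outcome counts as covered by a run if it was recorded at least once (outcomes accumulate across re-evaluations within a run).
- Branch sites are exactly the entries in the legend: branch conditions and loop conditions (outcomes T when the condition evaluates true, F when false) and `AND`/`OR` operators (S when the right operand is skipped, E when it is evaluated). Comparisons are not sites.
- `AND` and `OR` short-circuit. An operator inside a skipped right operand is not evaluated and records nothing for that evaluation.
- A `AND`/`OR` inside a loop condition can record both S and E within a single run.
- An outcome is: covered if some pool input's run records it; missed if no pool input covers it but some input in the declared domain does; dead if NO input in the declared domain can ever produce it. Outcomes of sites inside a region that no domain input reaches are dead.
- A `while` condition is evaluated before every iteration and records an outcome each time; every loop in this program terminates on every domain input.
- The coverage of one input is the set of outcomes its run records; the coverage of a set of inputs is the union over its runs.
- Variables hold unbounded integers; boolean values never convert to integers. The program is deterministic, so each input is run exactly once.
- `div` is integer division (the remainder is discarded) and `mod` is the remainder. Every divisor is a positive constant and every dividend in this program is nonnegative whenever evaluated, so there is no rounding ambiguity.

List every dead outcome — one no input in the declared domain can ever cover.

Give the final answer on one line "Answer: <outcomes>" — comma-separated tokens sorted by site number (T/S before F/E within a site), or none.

exhaustive pass over the 168-input domain:
  B2=T: unreachable across the whole domain -> dead
  B3=T: unreachable across the whole domain -> dead
  B4=E: unreachable across the whole domain -> dead
  reachable outcomes have witnesses, e.g. B1=T (e.g. n=3, t=0, y=-3), B1=F (e.g. n=3, t=0, y=-3), B2=F (e.g. n=3, t=0, y=-3), B3=F (e.g. n=3, t=0, y=-3)

Answer: B2=T, B3=T, B4=E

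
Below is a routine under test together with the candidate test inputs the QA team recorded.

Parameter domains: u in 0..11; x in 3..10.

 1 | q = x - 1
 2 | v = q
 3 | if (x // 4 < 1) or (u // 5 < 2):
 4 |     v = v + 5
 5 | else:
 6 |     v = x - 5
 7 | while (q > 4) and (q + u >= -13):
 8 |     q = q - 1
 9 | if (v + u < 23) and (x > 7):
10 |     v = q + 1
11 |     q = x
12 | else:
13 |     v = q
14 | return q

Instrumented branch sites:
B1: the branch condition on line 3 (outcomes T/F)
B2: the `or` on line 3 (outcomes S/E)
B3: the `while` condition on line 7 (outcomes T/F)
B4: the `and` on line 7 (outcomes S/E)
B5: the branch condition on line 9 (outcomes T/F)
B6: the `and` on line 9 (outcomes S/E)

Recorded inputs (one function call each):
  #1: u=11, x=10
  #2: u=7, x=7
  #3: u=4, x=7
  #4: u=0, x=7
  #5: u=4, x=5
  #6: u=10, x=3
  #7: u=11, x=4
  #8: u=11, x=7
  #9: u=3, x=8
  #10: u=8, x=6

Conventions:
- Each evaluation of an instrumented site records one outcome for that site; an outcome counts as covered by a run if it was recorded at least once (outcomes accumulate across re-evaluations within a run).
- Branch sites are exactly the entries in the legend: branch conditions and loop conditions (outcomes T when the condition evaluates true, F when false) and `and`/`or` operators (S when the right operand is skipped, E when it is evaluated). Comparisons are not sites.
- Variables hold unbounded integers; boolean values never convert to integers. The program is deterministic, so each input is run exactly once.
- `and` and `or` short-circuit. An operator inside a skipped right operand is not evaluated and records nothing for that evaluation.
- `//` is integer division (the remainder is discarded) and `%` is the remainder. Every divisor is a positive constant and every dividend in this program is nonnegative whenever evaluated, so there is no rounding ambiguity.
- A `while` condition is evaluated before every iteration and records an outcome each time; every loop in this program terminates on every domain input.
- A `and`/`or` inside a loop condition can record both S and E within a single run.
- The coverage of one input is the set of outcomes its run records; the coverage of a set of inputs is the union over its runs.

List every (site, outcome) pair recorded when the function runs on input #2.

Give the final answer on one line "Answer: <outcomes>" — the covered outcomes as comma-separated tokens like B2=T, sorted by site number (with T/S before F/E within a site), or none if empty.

Event log for input #2 (u=7, x=7):
  B2->E, B1->T, B4->E, B3->T, B4->E, B3->T, B4->S, B3->F, B6->E, B5->F
distinct outcomes covered: B1=T, B2=E, B3=T, B3=F, B4=S, B4=E, B5=F, B6=E

Answer: B1=T, B2=E, B3=T, B3=F, B4=S, B4=E, B5=F, B6=E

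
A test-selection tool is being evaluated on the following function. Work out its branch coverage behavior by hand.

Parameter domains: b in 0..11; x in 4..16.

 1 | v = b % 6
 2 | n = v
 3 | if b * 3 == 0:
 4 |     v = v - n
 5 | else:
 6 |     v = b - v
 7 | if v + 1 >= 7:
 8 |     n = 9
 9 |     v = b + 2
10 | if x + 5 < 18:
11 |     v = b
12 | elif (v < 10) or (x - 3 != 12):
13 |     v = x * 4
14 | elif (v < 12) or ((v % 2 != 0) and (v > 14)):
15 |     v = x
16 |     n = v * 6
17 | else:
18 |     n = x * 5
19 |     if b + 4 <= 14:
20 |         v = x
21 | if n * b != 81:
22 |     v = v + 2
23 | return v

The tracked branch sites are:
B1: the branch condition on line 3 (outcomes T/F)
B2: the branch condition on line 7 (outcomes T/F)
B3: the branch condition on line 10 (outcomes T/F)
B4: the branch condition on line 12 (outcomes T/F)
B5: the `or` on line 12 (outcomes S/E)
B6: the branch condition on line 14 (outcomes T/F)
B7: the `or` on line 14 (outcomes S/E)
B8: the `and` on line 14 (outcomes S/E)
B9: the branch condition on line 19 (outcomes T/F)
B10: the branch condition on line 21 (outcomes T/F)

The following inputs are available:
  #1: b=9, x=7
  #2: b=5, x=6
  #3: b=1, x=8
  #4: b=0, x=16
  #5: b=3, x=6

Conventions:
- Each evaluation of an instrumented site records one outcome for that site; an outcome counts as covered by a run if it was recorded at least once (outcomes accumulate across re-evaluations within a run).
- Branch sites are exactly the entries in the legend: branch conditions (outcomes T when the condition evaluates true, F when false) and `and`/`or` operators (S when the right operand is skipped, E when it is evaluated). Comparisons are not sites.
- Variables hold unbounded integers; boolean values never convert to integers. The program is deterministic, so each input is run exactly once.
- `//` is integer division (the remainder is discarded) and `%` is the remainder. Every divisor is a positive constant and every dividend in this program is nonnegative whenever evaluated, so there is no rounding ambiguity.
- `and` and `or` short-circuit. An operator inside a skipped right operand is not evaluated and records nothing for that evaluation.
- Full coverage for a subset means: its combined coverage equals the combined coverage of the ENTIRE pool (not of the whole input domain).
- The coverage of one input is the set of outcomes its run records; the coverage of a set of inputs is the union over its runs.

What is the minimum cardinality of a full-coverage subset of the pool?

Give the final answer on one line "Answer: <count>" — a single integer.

run #1 (b=9, x=7) runs B1->F, B2->T, B3->T, B10->F; records B1=F, B2=T, B3=T, B10=F
run #2 (b=5, x=6) runs B1->F, B2->F, B3->T, B10->T; records B1=F, B2=F, B3=T, B10=T
run #3 (b=1, x=8) runs B1->F, B2->F, B3->T, B10->T; records B1=F, B2=F, B3=T, B10=T
run #4 (b=0, x=16) runs B1->T, B2->F, B3->F, B5->S, B4->T, B10->T; records B1=T, B2=F, B3=F, B4=T, B5=S, B10=T
run #5 (b=3, x=6) runs B1->F, B2->F, B3->T, B10->T; records B1=F, B2=F, B3=T, B10=T
union over all inputs: B1=T, B1=F, B2=T, B2=F, B3=T, B3=F, B4=T, B5=S, B10=T, B10=F (10 outcomes)
size 1 is not enough: best union over all size-1 subsets is 6/10
size 2: inputs {1, 4} cover all 10 outcomes, and no lexicographically smaller subset of this size does

Answer: 2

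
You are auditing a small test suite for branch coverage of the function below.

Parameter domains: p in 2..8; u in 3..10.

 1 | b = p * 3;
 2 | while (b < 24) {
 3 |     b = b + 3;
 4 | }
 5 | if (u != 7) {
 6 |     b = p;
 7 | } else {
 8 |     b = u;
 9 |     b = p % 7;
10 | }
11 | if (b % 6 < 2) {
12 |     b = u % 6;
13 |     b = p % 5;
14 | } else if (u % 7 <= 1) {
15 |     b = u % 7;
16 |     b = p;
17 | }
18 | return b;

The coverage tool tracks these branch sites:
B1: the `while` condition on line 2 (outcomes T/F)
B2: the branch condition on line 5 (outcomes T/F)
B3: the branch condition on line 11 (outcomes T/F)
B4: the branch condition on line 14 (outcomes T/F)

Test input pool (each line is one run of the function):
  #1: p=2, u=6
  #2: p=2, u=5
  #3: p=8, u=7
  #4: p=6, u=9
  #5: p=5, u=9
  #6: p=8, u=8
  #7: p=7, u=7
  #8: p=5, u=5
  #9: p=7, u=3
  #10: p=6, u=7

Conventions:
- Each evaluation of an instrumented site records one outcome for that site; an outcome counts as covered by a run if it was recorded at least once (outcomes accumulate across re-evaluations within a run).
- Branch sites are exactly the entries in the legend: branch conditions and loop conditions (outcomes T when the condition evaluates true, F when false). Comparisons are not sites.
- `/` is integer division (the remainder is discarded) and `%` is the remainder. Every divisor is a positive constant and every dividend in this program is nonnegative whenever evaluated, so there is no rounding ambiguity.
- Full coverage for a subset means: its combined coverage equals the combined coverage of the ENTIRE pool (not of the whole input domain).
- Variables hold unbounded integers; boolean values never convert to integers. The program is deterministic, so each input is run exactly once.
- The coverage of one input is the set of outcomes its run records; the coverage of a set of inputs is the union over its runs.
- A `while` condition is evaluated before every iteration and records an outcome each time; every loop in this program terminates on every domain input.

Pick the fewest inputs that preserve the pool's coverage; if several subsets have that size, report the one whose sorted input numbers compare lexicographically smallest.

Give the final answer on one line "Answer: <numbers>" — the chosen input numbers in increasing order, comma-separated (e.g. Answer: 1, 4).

test 1 (p=2, u=6) fires B1->T, B1->T, B1->T, B1->T, B1->T, B1->T, B1->F, B2->T, B3->F, B4->F; hits B1=T, B1=F, B2=T, B3=F, B4=F
test 2 (p=2, u=5) fires B1->T, B1->T, B1->T, B1->T, B1->T, B1->T, B1->F, B2->T, B3->F, B4->F; hits B1=T, B1=F, B2=T, B3=F, B4=F
test 3 (p=8, u=7) fires B1->F, B2->F, B3->T; hits B1=F, B2=F, B3=T
test 4 (p=6, u=9) fires B1->T, B1->T, B1->F, B2->T, B3->T; hits B1=T, B1=F, B2=T, B3=T
test 5 (p=5, u=9) fires B1->T, B1->T, B1->T, B1->F, B2->T, B3->F, B4->F; hits B1=T, B1=F, B2=T, B3=F, B4=F
test 6 (p=8, u=8) fires B1->F, B2->T, B3->F, B4->T; hits B1=F, B2=T, B3=F, B4=T
test 7 (p=7, u=7) fires B1->T, B1->F, B2->F, B3->T; hits B1=T, B1=F, B2=F, B3=T
test 8 (p=5, u=5) fires B1->T, B1->T, B1->T, B1->F, B2->T, B3->F, B4->F; hits B1=T, B1=F, B2=T, B3=F, B4=F
test 9 (p=7, u=3) fires B1->T, B1->F, B2->T, B3->T; hits B1=T, B1=F, B2=T, B3=T
test 10 (p=6, u=7) fires B1->T, B1->T, B1->F, B2->F, B3->T; hits B1=T, B1=F, B2=F, B3=T
the full pool covers 8 outcomes: B1=T, B1=F, B2=T, B2=F, B3=T, B3=F, B4=T, B4=F
every size-1 subset falls short of the 8 outcomes (best: 5/8)
every size-2 subset falls short of the 8 outcomes (best: 7/8)
size 3: inputs {1, 3, 6} cover all 8 outcomes, and no lexicographically smaller subset of this size does

Answer: 1, 3, 6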